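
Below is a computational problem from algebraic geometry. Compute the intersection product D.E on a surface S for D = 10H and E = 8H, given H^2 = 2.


Using bilinearity of the intersection pairing on a surface S:
(aH).(bH) = ab * (H.H)
We have H^2 = 2.
D.E = (10H).(8H) = 10*8*2
= 80*2
= 160

160


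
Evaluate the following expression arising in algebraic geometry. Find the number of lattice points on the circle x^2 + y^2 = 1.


Systematically check integer values of x where x^2 <= 1.
For each valid x, check if 1 - x^2 is a perfect square.
x=0: 1 - 0 = 1, sqrt = 1 (valid)
x=1: 1 - 1 = 0, sqrt = 0 (valid)
Total integer solutions found: 4

4


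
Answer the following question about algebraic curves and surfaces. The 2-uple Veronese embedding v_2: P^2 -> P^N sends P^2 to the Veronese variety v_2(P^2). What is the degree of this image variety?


The Veronese variety v_2(P^2) has degree d^r.
d^r = 2^2 = 4

4


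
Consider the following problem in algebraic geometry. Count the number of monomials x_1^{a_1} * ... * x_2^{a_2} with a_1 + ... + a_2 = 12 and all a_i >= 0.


The number of degree-12 monomials in 2 variables is C(d+n-1, n-1).
= C(12+2-1, 2-1) = C(13, 1)
= 13

13


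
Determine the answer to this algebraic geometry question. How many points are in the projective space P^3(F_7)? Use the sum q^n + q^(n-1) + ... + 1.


P^3(F_7) has (q^(n+1) - 1)/(q - 1) points.
= 7^3 + 7^2 + 7^1 + 7^0
= 343 + 49 + 7 + 1
= 400

400


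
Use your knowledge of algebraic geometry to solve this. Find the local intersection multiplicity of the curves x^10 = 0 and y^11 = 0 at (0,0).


The intersection multiplicity of V(x^a) and V(y^b) at the origin is:
I(O; V(x^10), V(y^11)) = dim_k(k[x,y]/(x^10, y^11))
A basis for k[x,y]/(x^10, y^11) is the set of monomials x^i * y^j
where 0 <= i < 10 and 0 <= j < 11.
The number of such monomials is 10 * 11 = 110

110


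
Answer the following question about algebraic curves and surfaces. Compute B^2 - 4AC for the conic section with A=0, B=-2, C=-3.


The discriminant of a conic Ax^2 + Bxy + Cy^2 + ... = 0 is B^2 - 4AC.
B^2 = (-2)^2 = 4
4AC = 4*0*(-3) = 0
Discriminant = 4 + 0 = 4

4


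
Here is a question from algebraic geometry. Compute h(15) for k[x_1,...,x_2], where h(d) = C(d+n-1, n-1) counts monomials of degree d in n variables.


The Hilbert function for the polynomial ring in 2 variables is:
h(d) = C(d+n-1, n-1)
h(15) = C(15+2-1, 2-1) = C(16, 1)
= 16! / (1! * 15!)
= 16

16


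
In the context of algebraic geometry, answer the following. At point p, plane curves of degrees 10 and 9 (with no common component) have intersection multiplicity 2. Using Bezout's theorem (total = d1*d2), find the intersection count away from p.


By Bezout's theorem, the total intersection number is d1 * d2.
Total = 10 * 9 = 90
Intersection multiplicity at p = 2
Remaining intersections = 90 - 2 = 88

88


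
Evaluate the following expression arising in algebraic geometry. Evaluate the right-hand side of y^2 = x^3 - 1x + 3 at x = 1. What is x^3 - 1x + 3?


Compute x^3 - 1x + 3 at x = 1:
x^3 = 1^3 = 1
(-1)*x = (-1)*1 = -1
Sum: 1 - 1 + 3 = 3

3


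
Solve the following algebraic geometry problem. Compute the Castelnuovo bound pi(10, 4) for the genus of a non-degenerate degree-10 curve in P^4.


Castelnuovo's bound: write d - 1 = m(r-1) + epsilon with 0 <= epsilon < r-1.
d - 1 = 10 - 1 = 9
r - 1 = 4 - 1 = 3
9 = 3*3 + 0, so m = 3, epsilon = 0
pi(d, r) = m(m-1)(r-1)/2 + m*epsilon
= 3*2*3/2 + 3*0
= 18/2 + 0
= 9 + 0 = 9

9


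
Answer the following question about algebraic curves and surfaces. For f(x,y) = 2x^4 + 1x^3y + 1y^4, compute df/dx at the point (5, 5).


df/dx = 4*2*x^3 + 3*1*x^2*y
At (5,5): 4*2*5^3 + 3*1*5^2*5
= 1000 + 375
= 1375

1375


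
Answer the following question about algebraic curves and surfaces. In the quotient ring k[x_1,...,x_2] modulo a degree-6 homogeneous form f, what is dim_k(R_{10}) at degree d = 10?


For R = k[x_1,...,x_n]/(f) with f homogeneous of degree e:
The Hilbert series is (1 - t^e)/(1 - t)^n.
So h(d) = C(d+n-1, n-1) - C(d-e+n-1, n-1) for d >= e.
With n=2, e=6, d=10:
C(10+2-1, 2-1) = C(11, 1) = 11
C(10-6+2-1, 2-1) = C(5, 1) = 5
h(10) = 11 - 5 = 6

6


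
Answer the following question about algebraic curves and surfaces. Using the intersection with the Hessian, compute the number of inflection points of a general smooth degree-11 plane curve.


For a general smooth plane curve C of degree d, the inflection points are
the intersection of C with its Hessian curve, which has degree 3(d-2).
By Bezout, the total intersection number is d * 3(d-2) = 11 * 27 = 297.
For a general curve every flex is ordinary, so each contributes
multiplicity 1 to C·Hess(C), and the number of distinct inflection
points is 3d(d-2).
Inflection points = 3*11*(11-2) = 3*11*9 = 297

297


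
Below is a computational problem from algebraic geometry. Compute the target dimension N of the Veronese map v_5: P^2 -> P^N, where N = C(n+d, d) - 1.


The Veronese embedding v_d: P^n -> P^N maps each point to all
degree-d monomials in n+1 homogeneous coordinates.
N = C(n+d, d) - 1
N = C(2+5, 5) - 1
N = C(7, 5) - 1
C(7, 5) = 21
N = 21 - 1 = 20

20


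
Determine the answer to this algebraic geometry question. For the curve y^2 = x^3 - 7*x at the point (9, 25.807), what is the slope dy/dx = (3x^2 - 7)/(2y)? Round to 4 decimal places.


Using implicit differentiation of y^2 = x^3 - 7*x:
2y * dy/dx = 3x^2 - 7
dy/dx = (3x^2 - 7)/(2y)
Numerator: 3*9^2 - 7 = 236
Denominator: 2*25.807 = 51.614
dy/dx = 236/51.614 = 4.5724

4.5724


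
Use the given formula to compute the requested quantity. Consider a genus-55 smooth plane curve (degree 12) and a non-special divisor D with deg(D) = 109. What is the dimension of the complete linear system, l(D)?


First, compute the genus of a smooth plane curve of degree 12:
g = (d-1)(d-2)/2 = (12-1)(12-2)/2 = 55
For a non-special divisor D (i.e., h^1(D) = 0), Riemann-Roch gives:
l(D) = deg(D) - g + 1
Since deg(D) = 109 >= 2g - 1 = 109, D is non-special.
l(D) = 109 - 55 + 1 = 55

55


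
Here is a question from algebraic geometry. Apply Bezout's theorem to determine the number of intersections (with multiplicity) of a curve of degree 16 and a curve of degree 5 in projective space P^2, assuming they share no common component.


Bezout's theorem states the intersection count equals the product of degrees.
Intersection count = 16 * 5 = 80

80


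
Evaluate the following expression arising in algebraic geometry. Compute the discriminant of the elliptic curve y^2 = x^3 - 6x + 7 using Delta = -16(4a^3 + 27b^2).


Compute each component:
4a^3 = 4*(-6)^3 = 4*(-216) = -864
27b^2 = 27*7^2 = 27*49 = 1323
4a^3 + 27b^2 = -864 + 1323 = 459
Delta = -16*459 = -7344

-7344


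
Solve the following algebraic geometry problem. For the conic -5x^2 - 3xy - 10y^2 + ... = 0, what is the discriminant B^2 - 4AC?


The discriminant of a conic Ax^2 + Bxy + Cy^2 + ... = 0 is B^2 - 4AC.
B^2 = (-3)^2 = 9
4AC = 4*(-5)*(-10) = 200
Discriminant = 9 - 200 = -191

-191


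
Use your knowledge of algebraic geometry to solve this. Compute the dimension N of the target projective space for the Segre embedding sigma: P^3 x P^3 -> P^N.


The Segre embedding maps P^m x P^n into P^N via
all products of coordinates from each factor.
N = (m+1)(n+1) - 1
N = (3+1)(3+1) - 1
N = 4*4 - 1
N = 16 - 1 = 15

15


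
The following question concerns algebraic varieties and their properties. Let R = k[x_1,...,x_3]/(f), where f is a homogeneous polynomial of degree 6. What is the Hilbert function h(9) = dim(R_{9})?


For R = k[x_1,...,x_n]/(f) with f homogeneous of degree e:
The Hilbert series is (1 - t^e)/(1 - t)^n.
So h(d) = C(d+n-1, n-1) - C(d-e+n-1, n-1) for d >= e.
With n=3, e=6, d=9:
C(9+3-1, 3-1) = C(11, 2) = 55
C(9-6+3-1, 3-1) = C(5, 2) = 10
h(9) = 55 - 10 = 45

45


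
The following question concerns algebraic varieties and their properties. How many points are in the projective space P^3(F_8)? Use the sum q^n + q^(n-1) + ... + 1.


P^3(F_8) has (q^(n+1) - 1)/(q - 1) points.
= 8^3 + 8^2 + 8^1 + 8^0
= 512 + 64 + 8 + 1
= 585

585


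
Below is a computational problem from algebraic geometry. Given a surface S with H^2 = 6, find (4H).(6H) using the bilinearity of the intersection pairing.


Using bilinearity of the intersection pairing on a surface S:
(aH).(bH) = ab * (H.H)
We have H^2 = 6.
D.E = (4H).(6H) = 4*6*6
= 24*6
= 144

144


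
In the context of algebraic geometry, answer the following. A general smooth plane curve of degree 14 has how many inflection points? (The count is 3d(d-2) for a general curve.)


For a general smooth plane curve C of degree d, the inflection points are
the intersection of C with its Hessian curve, which has degree 3(d-2).
By Bezout, the total intersection number is d * 3(d-2) = 14 * 36 = 504.
For a general curve every flex is ordinary, so each contributes
multiplicity 1 to C·Hess(C), and the number of distinct inflection
points is 3d(d-2).
Inflection points = 3*14*(14-2) = 3*14*12 = 504

504


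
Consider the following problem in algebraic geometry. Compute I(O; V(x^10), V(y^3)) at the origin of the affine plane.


The intersection multiplicity of V(x^a) and V(y^b) at the origin is:
I(O; V(x^10), V(y^3)) = dim_k(k[x,y]/(x^10, y^3))
A basis for k[x,y]/(x^10, y^3) is the set of monomials x^i * y^j
where 0 <= i < 10 and 0 <= j < 3.
The number of such monomials is 10 * 3 = 30

30


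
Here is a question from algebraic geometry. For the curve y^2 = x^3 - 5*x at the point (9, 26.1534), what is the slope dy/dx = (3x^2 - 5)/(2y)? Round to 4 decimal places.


Using implicit differentiation of y^2 = x^3 - 5*x:
2y * dy/dx = 3x^2 - 5
dy/dx = (3x^2 - 5)/(2y)
Numerator: 3*9^2 - 5 = 238
Denominator: 2*26.1534 = 52.3068
dy/dx = 238/52.3068 = 4.5501

4.5501


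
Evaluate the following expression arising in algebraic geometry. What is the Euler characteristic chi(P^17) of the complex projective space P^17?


The complex projective space P^17 has one cell in each even real dimension 0, 2, ..., 34.
The cohomology groups are H^{2k}(P^17) = Z for k = 0,...,17, and 0 otherwise.
Euler characteristic = sum of Betti numbers = 1 per even-dimensional cohomology group.
chi(P^17) = 17 + 1 = 18

18


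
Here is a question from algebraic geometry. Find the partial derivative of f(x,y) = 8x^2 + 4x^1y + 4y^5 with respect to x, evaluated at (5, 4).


df/dx = 2*8*x^1 + 1*4*x^0*y
At (5,4): 2*8*5^1 + 1*4*5^0*4
= 80 + 16
= 96

96


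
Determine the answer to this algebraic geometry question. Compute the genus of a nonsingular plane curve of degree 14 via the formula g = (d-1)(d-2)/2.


Using the genus formula for smooth plane curves:
g = (d-1)(d-2)/2
g = (14-1)(14-2)/2
g = 13*12/2
g = 156/2 = 78

78


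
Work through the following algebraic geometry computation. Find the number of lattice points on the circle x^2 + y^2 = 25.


Systematically check integer values of x where x^2 <= 25.
For each valid x, check if 25 - x^2 is a perfect square.
x=0: 25 - 0 = 25, sqrt = 5 (valid)
x=3: 25 - 9 = 16, sqrt = 4 (valid)
x=4: 25 - 16 = 9, sqrt = 3 (valid)
x=5: 25 - 25 = 0, sqrt = 0 (valid)
Total integer solutions found: 12

12


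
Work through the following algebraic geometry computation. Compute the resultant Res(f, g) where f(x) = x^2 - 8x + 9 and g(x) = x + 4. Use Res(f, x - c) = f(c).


For Res(f, x - c), we evaluate f at x = c.
f(-4) = (-4)^2 - 8*(-4) + 9
= 16 + 32 + 9
= 48 + 9 = 57
Res(f, g) = 57

57


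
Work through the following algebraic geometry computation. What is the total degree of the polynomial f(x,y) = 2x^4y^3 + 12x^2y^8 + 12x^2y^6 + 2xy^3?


Examine each term for its total degree (sum of exponents).
  Term '2x^4y^3' has total degree 4+3 = 7.
  Term '12x^2y^8' has total degree 2+8 = 10.
  Term '12x^2y^6' has total degree 2+6 = 8.
  Term '2xy^3' has total degree 1+3 = 4.
The maximum total degree among all terms is 10.

10


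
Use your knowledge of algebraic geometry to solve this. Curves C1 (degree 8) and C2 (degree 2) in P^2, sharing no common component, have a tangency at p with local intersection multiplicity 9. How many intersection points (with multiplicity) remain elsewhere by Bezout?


By Bezout's theorem, the total intersection number is d1 * d2.
Total = 8 * 2 = 16
Intersection multiplicity at p = 9
Remaining intersections = 16 - 9 = 7

7


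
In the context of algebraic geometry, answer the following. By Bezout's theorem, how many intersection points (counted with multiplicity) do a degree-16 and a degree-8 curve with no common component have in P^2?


Bezout's theorem states the intersection count equals the product of degrees.
Intersection count = 16 * 8 = 128

128


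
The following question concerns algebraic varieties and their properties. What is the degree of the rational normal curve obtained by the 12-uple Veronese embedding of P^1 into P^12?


The rational normal curve in P^12 is the image of P^1 under the 12-uple Veronese.
A general hyperplane in P^12 pulls back to a degree-12 form on P^1, which has 12 zeros,
so the curve meets a general hyperplane in 12 points. Degree = 12.

12


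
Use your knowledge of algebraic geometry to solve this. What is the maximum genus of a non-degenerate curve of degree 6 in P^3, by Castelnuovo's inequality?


Castelnuovo's bound: write d - 1 = m(r-1) + epsilon with 0 <= epsilon < r-1.
d - 1 = 6 - 1 = 5
r - 1 = 3 - 1 = 2
5 = 2*2 + 1, so m = 2, epsilon = 1
pi(d, r) = m(m-1)(r-1)/2 + m*epsilon
= 2*1*2/2 + 2*1
= 4/2 + 2
= 2 + 2 = 4

4


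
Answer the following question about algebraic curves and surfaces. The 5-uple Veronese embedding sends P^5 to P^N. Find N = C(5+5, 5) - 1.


The Veronese embedding v_d: P^n -> P^N maps each point to all
degree-d monomials in n+1 homogeneous coordinates.
N = C(n+d, d) - 1
N = C(5+5, 5) - 1
N = C(10, 5) - 1
C(10, 5) = 252
N = 252 - 1 = 251

251


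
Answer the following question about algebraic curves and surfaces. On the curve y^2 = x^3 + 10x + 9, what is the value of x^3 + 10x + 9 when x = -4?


Compute x^3 + 10x + 9 at x = -4:
x^3 = (-4)^3 = -64
10*x = 10*(-4) = -40
Sum: -64 - 40 + 9 = -95

-95


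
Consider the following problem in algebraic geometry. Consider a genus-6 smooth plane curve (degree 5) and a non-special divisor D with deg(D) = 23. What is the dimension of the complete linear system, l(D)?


First, compute the genus of a smooth plane curve of degree 5:
g = (d-1)(d-2)/2 = (5-1)(5-2)/2 = 6
For a non-special divisor D (i.e., h^1(D) = 0), Riemann-Roch gives:
l(D) = deg(D) - g + 1
Since deg(D) = 23 >= 2g - 1 = 11, D is non-special.
l(D) = 23 - 6 + 1 = 18

18


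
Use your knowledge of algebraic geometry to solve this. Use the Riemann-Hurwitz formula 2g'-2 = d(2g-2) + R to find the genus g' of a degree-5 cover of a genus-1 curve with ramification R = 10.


Riemann-Hurwitz formula: 2g' - 2 = d(2g - 2) + R
Given: d = 5, g = 1, R = 10
2g' - 2 = 5*(2*1 - 2) + 10
2g' - 2 = 5*0 + 10
2g' - 2 = 0 + 10 = 10
2g' = 12
g' = 6

6


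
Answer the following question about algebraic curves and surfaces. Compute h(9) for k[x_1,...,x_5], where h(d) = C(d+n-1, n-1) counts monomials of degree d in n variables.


The Hilbert function for the polynomial ring in 5 variables is:
h(d) = C(d+n-1, n-1)
h(9) = C(9+5-1, 5-1) = C(13, 4)
= 13! / (4! * 9!)
= 715

715


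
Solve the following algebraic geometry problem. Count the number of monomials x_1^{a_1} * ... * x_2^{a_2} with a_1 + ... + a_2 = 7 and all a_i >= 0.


The number of degree-7 monomials in 2 variables is C(d+n-1, n-1).
= C(7+2-1, 2-1) = C(8, 1)
= 8

8


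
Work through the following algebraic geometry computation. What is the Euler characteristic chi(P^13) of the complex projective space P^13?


The complex projective space P^13 has one cell in each even real dimension 0, 2, ..., 26.
The cohomology groups are H^{2k}(P^13) = Z for k = 0,...,13, and 0 otherwise.
Euler characteristic = sum of Betti numbers = 1 per even-dimensional cohomology group.
chi(P^13) = 13 + 1 = 14

14


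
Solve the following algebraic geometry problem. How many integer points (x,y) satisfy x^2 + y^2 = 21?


Systematically check integer values of x where x^2 <= 21.
For each valid x, check if 21 - x^2 is a perfect square.
Total integer solutions found: 0

0


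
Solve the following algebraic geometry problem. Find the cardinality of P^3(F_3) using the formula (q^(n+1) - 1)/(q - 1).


P^3(F_3) has (q^(n+1) - 1)/(q - 1) points.
= 3^3 + 3^2 + 3^1 + 3^0
= 27 + 9 + 3 + 1
= 40

40


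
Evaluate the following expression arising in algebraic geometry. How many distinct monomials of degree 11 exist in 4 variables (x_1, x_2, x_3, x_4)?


The number of degree-11 monomials in 4 variables is C(d+n-1, n-1).
= C(11+4-1, 4-1) = C(14, 3)
= 364

364


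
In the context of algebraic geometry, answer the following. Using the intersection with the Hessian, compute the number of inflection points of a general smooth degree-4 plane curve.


For a general smooth plane curve C of degree d, the inflection points are
the intersection of C with its Hessian curve, which has degree 3(d-2).
By Bezout, the total intersection number is d * 3(d-2) = 4 * 6 = 24.
For a general curve every flex is ordinary, so each contributes
multiplicity 1 to C·Hess(C), and the number of distinct inflection
points is 3d(d-2).
Inflection points = 3*4*(4-2) = 3*4*2 = 24

24


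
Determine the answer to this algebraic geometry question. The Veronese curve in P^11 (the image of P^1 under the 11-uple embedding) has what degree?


The rational normal curve in P^11 is the image of P^1 under the 11-uple Veronese.
A general hyperplane in P^11 pulls back to a degree-11 form on P^1, which has 11 zeros,
so the curve meets a general hyperplane in 11 points. Degree = 11.

11


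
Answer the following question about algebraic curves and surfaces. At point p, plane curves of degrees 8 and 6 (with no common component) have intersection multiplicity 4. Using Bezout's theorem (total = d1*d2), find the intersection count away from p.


By Bezout's theorem, the total intersection number is d1 * d2.
Total = 8 * 6 = 48
Intersection multiplicity at p = 4
Remaining intersections = 48 - 4 = 44

44


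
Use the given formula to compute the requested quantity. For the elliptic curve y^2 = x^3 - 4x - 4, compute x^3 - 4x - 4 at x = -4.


Compute x^3 - 4x - 4 at x = -4:
x^3 = (-4)^3 = -64
(-4)*x = (-4)*(-4) = 16
Sum: -64 + 16 - 4 = -52

-52


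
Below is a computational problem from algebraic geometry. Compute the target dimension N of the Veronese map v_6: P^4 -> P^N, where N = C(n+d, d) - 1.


The Veronese embedding v_d: P^n -> P^N maps each point to all
degree-d monomials in n+1 homogeneous coordinates.
N = C(n+d, d) - 1
N = C(4+6, 6) - 1
N = C(10, 6) - 1
C(10, 6) = 210
N = 210 - 1 = 209

209


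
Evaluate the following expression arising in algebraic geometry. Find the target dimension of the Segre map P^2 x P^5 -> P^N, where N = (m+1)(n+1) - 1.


The Segre embedding maps P^m x P^n into P^N via
all products of coordinates from each factor.
N = (m+1)(n+1) - 1
N = (2+1)(5+1) - 1
N = 3*6 - 1
N = 18 - 1 = 17

17


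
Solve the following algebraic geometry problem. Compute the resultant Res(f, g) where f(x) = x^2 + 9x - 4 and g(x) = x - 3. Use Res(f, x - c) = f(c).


For Res(f, x - c), we evaluate f at x = c.
f(3) = 3^2 + 9*3 - 4
= 9 + 27 - 4
= 36 - 4 = 32
Res(f, g) = 32

32


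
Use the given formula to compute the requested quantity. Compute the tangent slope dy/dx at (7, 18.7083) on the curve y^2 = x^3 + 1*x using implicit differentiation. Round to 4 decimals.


Using implicit differentiation of y^2 = x^3 + 1*x:
2y * dy/dx = 3x^2 + 1
dy/dx = (3x^2 + 1)/(2y)
Numerator: 3*7^2 + 1 = 148
Denominator: 2*18.7083 = 37.4166
dy/dx = 148/37.4166 = 3.9555

3.9555


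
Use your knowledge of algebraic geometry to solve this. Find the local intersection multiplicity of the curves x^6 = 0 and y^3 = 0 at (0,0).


The intersection multiplicity of V(x^a) and V(y^b) at the origin is:
I(O; V(x^6), V(y^3)) = dim_k(k[x,y]/(x^6, y^3))
A basis for k[x,y]/(x^6, y^3) is the set of monomials x^i * y^j
where 0 <= i < 6 and 0 <= j < 3.
The number of such monomials is 6 * 3 = 18

18


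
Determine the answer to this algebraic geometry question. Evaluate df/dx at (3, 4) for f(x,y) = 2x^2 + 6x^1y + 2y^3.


df/dx = 2*2*x^1 + 1*6*x^0*y
At (3,4): 2*2*3^1 + 1*6*3^0*4
= 12 + 24
= 36

36


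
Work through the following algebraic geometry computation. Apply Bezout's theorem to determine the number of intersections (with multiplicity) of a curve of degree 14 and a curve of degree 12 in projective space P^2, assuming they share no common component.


Bezout's theorem states the intersection count equals the product of degrees.
Intersection count = 14 * 12 = 168

168


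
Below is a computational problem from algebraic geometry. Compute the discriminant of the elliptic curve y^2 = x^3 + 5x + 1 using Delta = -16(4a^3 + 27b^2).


Compute each component:
4a^3 = 4*5^3 = 4*125 = 500
27b^2 = 27*1^2 = 27*1 = 27
4a^3 + 27b^2 = 500 + 27 = 527
Delta = -16*527 = -8432

-8432


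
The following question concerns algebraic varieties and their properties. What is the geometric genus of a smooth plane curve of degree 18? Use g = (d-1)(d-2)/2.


Using the genus formula for smooth plane curves:
g = (d-1)(d-2)/2
g = (18-1)(18-2)/2
g = 17*16/2
g = 272/2 = 136

136


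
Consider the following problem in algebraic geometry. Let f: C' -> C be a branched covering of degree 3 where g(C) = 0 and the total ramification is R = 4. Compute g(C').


Riemann-Hurwitz formula: 2g' - 2 = d(2g - 2) + R
Given: d = 3, g = 0, R = 4
2g' - 2 = 3*(2*0 - 2) + 4
2g' - 2 = 3*(-2) + 4
2g' - 2 = -6 + 4 = -2
2g' = 0
g' = 0

0


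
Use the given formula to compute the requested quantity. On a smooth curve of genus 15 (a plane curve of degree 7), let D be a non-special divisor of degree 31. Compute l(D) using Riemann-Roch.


First, compute the genus of a smooth plane curve of degree 7:
g = (d-1)(d-2)/2 = (7-1)(7-2)/2 = 15
For a non-special divisor D (i.e., h^1(D) = 0), Riemann-Roch gives:
l(D) = deg(D) - g + 1
Since deg(D) = 31 >= 2g - 1 = 29, D is non-special.
l(D) = 31 - 15 + 1 = 17

17


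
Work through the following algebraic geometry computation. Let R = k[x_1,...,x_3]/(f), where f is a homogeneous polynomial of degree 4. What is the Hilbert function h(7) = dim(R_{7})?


For R = k[x_1,...,x_n]/(f) with f homogeneous of degree e:
The Hilbert series is (1 - t^e)/(1 - t)^n.
So h(d) = C(d+n-1, n-1) - C(d-e+n-1, n-1) for d >= e.
With n=3, e=4, d=7:
C(7+3-1, 3-1) = C(9, 2) = 36
C(7-4+3-1, 3-1) = C(5, 2) = 10
h(7) = 36 - 10 = 26

26


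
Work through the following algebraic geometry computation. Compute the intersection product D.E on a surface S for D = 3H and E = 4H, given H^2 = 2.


Using bilinearity of the intersection pairing on a surface S:
(aH).(bH) = ab * (H.H)
We have H^2 = 2.
D.E = (3H).(4H) = 3*4*2
= 12*2
= 24

24


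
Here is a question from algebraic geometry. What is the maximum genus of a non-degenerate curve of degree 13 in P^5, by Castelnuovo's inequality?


Castelnuovo's bound: write d - 1 = m(r-1) + epsilon with 0 <= epsilon < r-1.
d - 1 = 13 - 1 = 12
r - 1 = 5 - 1 = 4
12 = 3*4 + 0, so m = 3, epsilon = 0
pi(d, r) = m(m-1)(r-1)/2 + m*epsilon
= 3*2*4/2 + 3*0
= 24/2 + 0
= 12 + 0 = 12

12


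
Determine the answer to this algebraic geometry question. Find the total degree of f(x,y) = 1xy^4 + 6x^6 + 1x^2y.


Examine each term for its total degree (sum of exponents).
  Term '1xy^4' has total degree 1+4 = 5.
  Term '6x^6' has total degree 6+0 = 6.
  Term '1x^2y' has total degree 2+1 = 3.
The maximum total degree among all terms is 6.

6


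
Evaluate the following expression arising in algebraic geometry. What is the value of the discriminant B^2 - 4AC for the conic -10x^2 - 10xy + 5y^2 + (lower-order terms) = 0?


The discriminant of a conic Ax^2 + Bxy + Cy^2 + ... = 0 is B^2 - 4AC.
B^2 = (-10)^2 = 100
4AC = 4*(-10)*5 = -200
Discriminant = 100 + 200 = 300

300


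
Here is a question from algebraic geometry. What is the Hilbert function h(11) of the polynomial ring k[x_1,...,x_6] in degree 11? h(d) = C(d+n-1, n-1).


The Hilbert function for the polynomial ring in 6 variables is:
h(d) = C(d+n-1, n-1)
h(11) = C(11+6-1, 6-1) = C(16, 5)
= 16! / (5! * 11!)
= 4368

4368


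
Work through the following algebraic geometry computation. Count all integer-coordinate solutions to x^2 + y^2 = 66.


Systematically check integer values of x where x^2 <= 66.
For each valid x, check if 66 - x^2 is a perfect square.
Total integer solutions found: 0

0


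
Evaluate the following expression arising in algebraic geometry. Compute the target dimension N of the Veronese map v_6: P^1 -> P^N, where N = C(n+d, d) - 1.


The Veronese embedding v_d: P^n -> P^N maps each point to all
degree-d monomials in n+1 homogeneous coordinates.
N = C(n+d, d) - 1
N = C(1+6, 6) - 1
N = C(7, 6) - 1
C(7, 6) = 7
N = 7 - 1 = 6

6


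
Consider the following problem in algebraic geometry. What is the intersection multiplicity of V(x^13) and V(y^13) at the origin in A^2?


The intersection multiplicity of V(x^a) and V(y^b) at the origin is:
I(O; V(x^13), V(y^13)) = dim_k(k[x,y]/(x^13, y^13))
A basis for k[x,y]/(x^13, y^13) is the set of monomials x^i * y^j
where 0 <= i < 13 and 0 <= j < 13.
The number of such monomials is 13 * 13 = 169

169


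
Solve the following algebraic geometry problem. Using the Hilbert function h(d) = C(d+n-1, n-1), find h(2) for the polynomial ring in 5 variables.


The Hilbert function for the polynomial ring in 5 variables is:
h(d) = C(d+n-1, n-1)
h(2) = C(2+5-1, 5-1) = C(6, 4)
= 6! / (4! * 2!)
= 15

15


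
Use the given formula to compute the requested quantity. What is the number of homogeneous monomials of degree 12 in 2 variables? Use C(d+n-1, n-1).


The number of degree-12 monomials in 2 variables is C(d+n-1, n-1).
= C(12+2-1, 2-1) = C(13, 1)
= 13

13


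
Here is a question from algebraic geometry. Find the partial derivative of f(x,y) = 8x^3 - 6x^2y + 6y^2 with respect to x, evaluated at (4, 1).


df/dx = 3*8*x^2 + 2*(-6)*x^1*y
At (4,1): 3*8*4^2 + 2*(-6)*4^1*1
= 384 - 48
= 336

336


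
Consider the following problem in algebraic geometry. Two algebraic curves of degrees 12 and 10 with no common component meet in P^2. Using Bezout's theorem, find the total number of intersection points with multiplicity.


Bezout's theorem states the intersection count equals the product of degrees.
Intersection count = 12 * 10 = 120

120


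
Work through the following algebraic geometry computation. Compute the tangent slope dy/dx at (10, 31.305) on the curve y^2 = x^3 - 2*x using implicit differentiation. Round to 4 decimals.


Using implicit differentiation of y^2 = x^3 - 2*x:
2y * dy/dx = 3x^2 - 2
dy/dx = (3x^2 - 2)/(2y)
Numerator: 3*10^2 - 2 = 298
Denominator: 2*31.305 = 62.61
dy/dx = 298/62.61 = 4.7596

4.7596


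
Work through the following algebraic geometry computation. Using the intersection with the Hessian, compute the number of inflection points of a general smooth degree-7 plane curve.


For a general smooth plane curve C of degree d, the inflection points are
the intersection of C with its Hessian curve, which has degree 3(d-2).
By Bezout, the total intersection number is d * 3(d-2) = 7 * 15 = 105.
For a general curve every flex is ordinary, so each contributes
multiplicity 1 to C·Hess(C), and the number of distinct inflection
points is 3d(d-2).
Inflection points = 3*7*(7-2) = 3*7*5 = 105

105


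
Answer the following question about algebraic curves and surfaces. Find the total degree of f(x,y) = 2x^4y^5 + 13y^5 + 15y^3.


Examine each term for its total degree (sum of exponents).
  Term '2x^4y^5' has total degree 4+5 = 9.
  Term '13y^5' has total degree 0+5 = 5.
  Term '15y^3' has total degree 0+3 = 3.
The maximum total degree among all terms is 9.

9


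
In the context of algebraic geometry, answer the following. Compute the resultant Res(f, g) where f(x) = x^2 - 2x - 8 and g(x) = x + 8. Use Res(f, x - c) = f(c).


For Res(f, x - c), we evaluate f at x = c.
f(-8) = (-8)^2 - 2*(-8) - 8
= 64 + 16 - 8
= 80 - 8 = 72
Res(f, g) = 72

72


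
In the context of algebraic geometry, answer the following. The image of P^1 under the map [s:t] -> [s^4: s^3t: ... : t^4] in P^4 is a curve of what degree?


The rational normal curve in P^4 is the image of P^1 under the 4-uple Veronese.
A general hyperplane in P^4 pulls back to a degree-4 form on P^1, which has 4 zeros,
so the curve meets a general hyperplane in 4 points. Degree = 4.

4


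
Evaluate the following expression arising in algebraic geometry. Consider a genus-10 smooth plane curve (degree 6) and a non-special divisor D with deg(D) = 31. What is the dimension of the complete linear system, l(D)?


First, compute the genus of a smooth plane curve of degree 6:
g = (d-1)(d-2)/2 = (6-1)(6-2)/2 = 10
For a non-special divisor D (i.e., h^1(D) = 0), Riemann-Roch gives:
l(D) = deg(D) - g + 1
Since deg(D) = 31 >= 2g - 1 = 19, D is non-special.
l(D) = 31 - 10 + 1 = 22

22


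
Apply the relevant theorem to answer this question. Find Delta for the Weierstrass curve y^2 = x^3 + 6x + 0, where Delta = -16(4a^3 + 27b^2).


Compute each component:
4a^3 = 4*6^3 = 4*216 = 864
27b^2 = 27*0^2 = 27*0 = 0
4a^3 + 27b^2 = 864 + 0 = 864
Delta = -16*864 = -13824

-13824


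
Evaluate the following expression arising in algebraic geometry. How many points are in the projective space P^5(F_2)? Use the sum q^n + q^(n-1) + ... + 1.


P^5(F_2) has (q^(n+1) - 1)/(q - 1) points.
= 2^5 + 2^4 + 2^3 + 2^2 + 2^1 + 2^0
= 32 + 16 + 8 + 4 + 2 + 1
= 63

63


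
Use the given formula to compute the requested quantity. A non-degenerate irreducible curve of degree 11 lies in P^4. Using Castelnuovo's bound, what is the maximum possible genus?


Castelnuovo's bound: write d - 1 = m(r-1) + epsilon with 0 <= epsilon < r-1.
d - 1 = 11 - 1 = 10
r - 1 = 4 - 1 = 3
10 = 3*3 + 1, so m = 3, epsilon = 1
pi(d, r) = m(m-1)(r-1)/2 + m*epsilon
= 3*2*3/2 + 3*1
= 18/2 + 3
= 9 + 3 = 12

12


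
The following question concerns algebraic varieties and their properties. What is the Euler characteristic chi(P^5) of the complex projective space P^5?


The complex projective space P^5 has one cell in each even real dimension 0, 2, ..., 10.
The cohomology groups are H^{2k}(P^5) = Z for k = 0,...,5, and 0 otherwise.
Euler characteristic = sum of Betti numbers = 1 per even-dimensional cohomology group.
chi(P^5) = 5 + 1 = 6

6


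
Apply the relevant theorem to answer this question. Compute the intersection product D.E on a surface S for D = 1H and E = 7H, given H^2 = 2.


Using bilinearity of the intersection pairing on a surface S:
(aH).(bH) = ab * (H.H)
We have H^2 = 2.
D.E = (1H).(7H) = 1*7*2
= 7*2
= 14

14


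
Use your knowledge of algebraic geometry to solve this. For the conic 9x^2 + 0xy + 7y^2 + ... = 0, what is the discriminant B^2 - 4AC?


The discriminant of a conic Ax^2 + Bxy + Cy^2 + ... = 0 is B^2 - 4AC.
B^2 = 0^2 = 0
4AC = 4*9*7 = 252
Discriminant = 0 - 252 = -252

-252


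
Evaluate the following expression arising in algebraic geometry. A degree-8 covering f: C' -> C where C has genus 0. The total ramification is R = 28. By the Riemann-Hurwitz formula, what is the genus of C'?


Riemann-Hurwitz formula: 2g' - 2 = d(2g - 2) + R
Given: d = 8, g = 0, R = 28
2g' - 2 = 8*(2*0 - 2) + 28
2g' - 2 = 8*(-2) + 28
2g' - 2 = -16 + 28 = 12
2g' = 14
g' = 7

7


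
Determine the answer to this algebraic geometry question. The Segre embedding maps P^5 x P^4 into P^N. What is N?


The Segre embedding maps P^m x P^n into P^N via
all products of coordinates from each factor.
N = (m+1)(n+1) - 1
N = (5+1)(4+1) - 1
N = 6*5 - 1
N = 30 - 1 = 29

29


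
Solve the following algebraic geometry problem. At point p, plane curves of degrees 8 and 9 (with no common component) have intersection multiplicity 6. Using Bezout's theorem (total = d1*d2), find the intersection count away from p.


By Bezout's theorem, the total intersection number is d1 * d2.
Total = 8 * 9 = 72
Intersection multiplicity at p = 6
Remaining intersections = 72 - 6 = 66

66


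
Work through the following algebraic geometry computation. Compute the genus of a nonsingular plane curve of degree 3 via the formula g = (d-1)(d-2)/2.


Using the genus formula for smooth plane curves:
g = (d-1)(d-2)/2
g = (3-1)(3-2)/2
g = 2*1/2
g = 2/2 = 1

1


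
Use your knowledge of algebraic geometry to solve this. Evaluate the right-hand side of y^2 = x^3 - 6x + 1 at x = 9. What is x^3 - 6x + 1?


Compute x^3 - 6x + 1 at x = 9:
x^3 = 9^3 = 729
(-6)*x = (-6)*9 = -54
Sum: 729 - 54 + 1 = 676

676


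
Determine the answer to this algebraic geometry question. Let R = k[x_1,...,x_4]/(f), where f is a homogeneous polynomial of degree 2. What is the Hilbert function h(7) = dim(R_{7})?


For R = k[x_1,...,x_n]/(f) with f homogeneous of degree e:
The Hilbert series is (1 - t^e)/(1 - t)^n.
So h(d) = C(d+n-1, n-1) - C(d-e+n-1, n-1) for d >= e.
With n=4, e=2, d=7:
C(7+4-1, 4-1) = C(10, 3) = 120
C(7-2+4-1, 4-1) = C(8, 3) = 56
h(7) = 120 - 56 = 64

64


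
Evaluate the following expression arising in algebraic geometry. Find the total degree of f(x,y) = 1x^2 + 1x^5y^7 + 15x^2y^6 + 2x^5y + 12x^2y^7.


Examine each term for its total degree (sum of exponents).
  Term '1x^2' has total degree 2+0 = 2.
  Term '1x^5y^7' has total degree 5+7 = 12.
  Term '15x^2y^6' has total degree 2+6 = 8.
  Term '2x^5y' has total degree 5+1 = 6.
  Term '12x^2y^7' has total degree 2+7 = 9.
The maximum total degree among all terms is 12.

12


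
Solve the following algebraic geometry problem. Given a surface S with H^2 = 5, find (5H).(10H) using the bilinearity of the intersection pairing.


Using bilinearity of the intersection pairing on a surface S:
(aH).(bH) = ab * (H.H)
We have H^2 = 5.
D.E = (5H).(10H) = 5*10*5
= 50*5
= 250

250


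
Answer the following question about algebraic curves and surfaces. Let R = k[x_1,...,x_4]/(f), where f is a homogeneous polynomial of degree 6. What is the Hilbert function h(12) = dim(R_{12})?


For R = k[x_1,...,x_n]/(f) with f homogeneous of degree e:
The Hilbert series is (1 - t^e)/(1 - t)^n.
So h(d) = C(d+n-1, n-1) - C(d-e+n-1, n-1) for d >= e.
With n=4, e=6, d=12:
C(12+4-1, 4-1) = C(15, 3) = 455
C(12-6+4-1, 4-1) = C(9, 3) = 84
h(12) = 455 - 84 = 371

371


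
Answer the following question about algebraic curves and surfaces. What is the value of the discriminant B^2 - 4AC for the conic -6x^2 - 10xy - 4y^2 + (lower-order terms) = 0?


The discriminant of a conic Ax^2 + Bxy + Cy^2 + ... = 0 is B^2 - 4AC.
B^2 = (-10)^2 = 100
4AC = 4*(-6)*(-4) = 96
Discriminant = 100 - 96 = 4

4


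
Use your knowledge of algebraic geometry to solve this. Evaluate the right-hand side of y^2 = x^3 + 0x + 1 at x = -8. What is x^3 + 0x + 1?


Compute x^3 + 0x + 1 at x = -8:
x^3 = (-8)^3 = -512
0*x = 0*(-8) = 0
Sum: -512 + 0 + 1 = -511

-511


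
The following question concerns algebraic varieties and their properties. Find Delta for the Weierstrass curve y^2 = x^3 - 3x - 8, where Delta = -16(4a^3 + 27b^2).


Compute each component:
4a^3 = 4*(-3)^3 = 4*(-27) = -108
27b^2 = 27*(-8)^2 = 27*64 = 1728
4a^3 + 27b^2 = -108 + 1728 = 1620
Delta = -16*1620 = -25920

-25920


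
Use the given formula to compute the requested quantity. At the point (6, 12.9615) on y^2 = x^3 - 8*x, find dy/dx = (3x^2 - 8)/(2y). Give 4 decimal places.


Using implicit differentiation of y^2 = x^3 - 8*x:
2y * dy/dx = 3x^2 - 8
dy/dx = (3x^2 - 8)/(2y)
Numerator: 3*6^2 - 8 = 100
Denominator: 2*12.9615 = 25.923
dy/dx = 100/25.923 = 3.8576

3.8576


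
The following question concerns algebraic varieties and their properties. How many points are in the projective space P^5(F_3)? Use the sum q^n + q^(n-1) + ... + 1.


P^5(F_3) has (q^(n+1) - 1)/(q - 1) points.
= 3^5 + 3^4 + 3^3 + 3^2 + 3^1 + 3^0
= 243 + 81 + 27 + 9 + 3 + 1
= 364

364


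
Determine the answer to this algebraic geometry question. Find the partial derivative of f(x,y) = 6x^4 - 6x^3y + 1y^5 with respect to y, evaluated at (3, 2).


df/dy = (-6)*x^3 + 5*1*y^4
At (3,2): (-6)*3^3 + 5*1*2^4
= -162 + 80
= -82

-82


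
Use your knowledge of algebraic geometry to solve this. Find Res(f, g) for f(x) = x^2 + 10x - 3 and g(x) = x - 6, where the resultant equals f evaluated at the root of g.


For Res(f, x - c), we evaluate f at x = c.
f(6) = 6^2 + 10*6 - 3
= 36 + 60 - 3
= 96 - 3 = 93
Res(f, g) = 93

93


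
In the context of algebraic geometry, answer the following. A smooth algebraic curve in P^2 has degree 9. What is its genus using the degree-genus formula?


Using the genus formula for smooth plane curves:
g = (d-1)(d-2)/2
g = (9-1)(9-2)/2
g = 8*7/2
g = 56/2 = 28

28


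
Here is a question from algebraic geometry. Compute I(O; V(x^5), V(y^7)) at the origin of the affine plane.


The intersection multiplicity of V(x^a) and V(y^b) at the origin is:
I(O; V(x^5), V(y^7)) = dim_k(k[x,y]/(x^5, y^7))
A basis for k[x,y]/(x^5, y^7) is the set of monomials x^i * y^j
where 0 <= i < 5 and 0 <= j < 7.
The number of such monomials is 5 * 7 = 35

35


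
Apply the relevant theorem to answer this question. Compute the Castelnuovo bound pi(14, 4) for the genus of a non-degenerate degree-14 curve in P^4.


Castelnuovo's bound: write d - 1 = m(r-1) + epsilon with 0 <= epsilon < r-1.
d - 1 = 14 - 1 = 13
r - 1 = 4 - 1 = 3
13 = 4*3 + 1, so m = 4, epsilon = 1
pi(d, r) = m(m-1)(r-1)/2 + m*epsilon
= 4*3*3/2 + 4*1
= 36/2 + 4
= 18 + 4 = 22

22


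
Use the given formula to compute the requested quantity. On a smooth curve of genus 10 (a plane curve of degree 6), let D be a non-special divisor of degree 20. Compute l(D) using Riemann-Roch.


First, compute the genus of a smooth plane curve of degree 6:
g = (d-1)(d-2)/2 = (6-1)(6-2)/2 = 10
For a non-special divisor D (i.e., h^1(D) = 0), Riemann-Roch gives:
l(D) = deg(D) - g + 1
Since deg(D) = 20 >= 2g - 1 = 19, D is non-special.
l(D) = 20 - 10 + 1 = 11

11


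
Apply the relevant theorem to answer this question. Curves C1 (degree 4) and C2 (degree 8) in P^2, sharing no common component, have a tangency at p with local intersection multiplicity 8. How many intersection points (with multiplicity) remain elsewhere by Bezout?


By Bezout's theorem, the total intersection number is d1 * d2.
Total = 4 * 8 = 32
Intersection multiplicity at p = 8
Remaining intersections = 32 - 8 = 24

24


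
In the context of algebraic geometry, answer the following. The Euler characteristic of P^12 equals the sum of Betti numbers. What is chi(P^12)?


The complex projective space P^12 has one cell in each even real dimension 0, 2, ..., 24.
The cohomology groups are H^{2k}(P^12) = Z for k = 0,...,12, and 0 otherwise.
Euler characteristic = sum of Betti numbers = 1 per even-dimensional cohomology group.
chi(P^12) = 12 + 1 = 13

13


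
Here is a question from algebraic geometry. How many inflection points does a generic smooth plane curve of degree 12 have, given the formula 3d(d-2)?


For a general smooth plane curve C of degree d, the inflection points are
the intersection of C with its Hessian curve, which has degree 3(d-2).
By Bezout, the total intersection number is d * 3(d-2) = 12 * 30 = 360.
For a general curve every flex is ordinary, so each contributes
multiplicity 1 to C·Hess(C), and the number of distinct inflection
points is 3d(d-2).
Inflection points = 3*12*(12-2) = 3*12*10 = 360

360


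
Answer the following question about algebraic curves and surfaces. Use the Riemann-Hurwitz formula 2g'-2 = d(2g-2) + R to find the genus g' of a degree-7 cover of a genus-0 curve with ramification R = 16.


Riemann-Hurwitz formula: 2g' - 2 = d(2g - 2) + R
Given: d = 7, g = 0, R = 16
2g' - 2 = 7*(2*0 - 2) + 16
2g' - 2 = 7*(-2) + 16
2g' - 2 = -14 + 16 = 2
2g' = 4
g' = 2

2
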